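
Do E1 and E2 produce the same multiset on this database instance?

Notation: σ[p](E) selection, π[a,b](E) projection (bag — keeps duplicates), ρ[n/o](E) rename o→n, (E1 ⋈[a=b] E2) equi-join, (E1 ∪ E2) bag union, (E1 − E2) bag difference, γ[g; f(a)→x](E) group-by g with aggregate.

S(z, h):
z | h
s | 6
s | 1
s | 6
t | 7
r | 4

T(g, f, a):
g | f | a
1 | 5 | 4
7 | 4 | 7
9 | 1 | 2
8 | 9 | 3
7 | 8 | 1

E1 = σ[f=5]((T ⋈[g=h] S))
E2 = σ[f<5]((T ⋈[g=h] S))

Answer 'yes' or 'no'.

E1 per-node cardinality:
  T → 5
  S → 5
  (T ⋈[g=h] S) → 3
  σ[f=5]((T ⋈[g=h] S)) → 1
E2 per-node cardinality:
  T → 5
  S → 5
  (T ⋈[g=h] S) → 3
  σ[f<5]((T ⋈[g=h] S)) → 1

E1 result:
g | f | a | z | h
1 | 5 | 4 | s | 1
E2 result:
g | f | a | z | h
7 | 4 | 7 | t | 7
Witness: (1, 5, 4, 's', 1) appears 1× in E1 but 0× in E2.

no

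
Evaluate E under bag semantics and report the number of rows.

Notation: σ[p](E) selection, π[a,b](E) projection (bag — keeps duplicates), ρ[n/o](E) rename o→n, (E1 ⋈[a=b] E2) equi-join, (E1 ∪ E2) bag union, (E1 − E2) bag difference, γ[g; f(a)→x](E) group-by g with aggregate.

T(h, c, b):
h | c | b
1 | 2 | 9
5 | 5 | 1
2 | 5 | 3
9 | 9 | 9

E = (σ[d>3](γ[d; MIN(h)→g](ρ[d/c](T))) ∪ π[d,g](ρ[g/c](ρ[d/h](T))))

Subexpression sizes:
  T → 4
  ρ[d/c](T) → 4
  γ[d; MIN(h)→g](ρ[d/c](T)) → 3
  σ[d>3](γ[d; MIN(h)→g](ρ[d/c](T))) → 2
  T → 4
  ρ[d/h](T) → 4
  ρ[g/c](ρ[d/h](T)) → 4
  π[d,g](ρ[g/c](ρ[d/h](T))) → 4
  (σ[d>3](γ[d; MIN(h)→g](ρ[d/c](T))) ∪ π[d,g](ρ[g/c](ρ[d/h](T)))) → 6

|E| = 6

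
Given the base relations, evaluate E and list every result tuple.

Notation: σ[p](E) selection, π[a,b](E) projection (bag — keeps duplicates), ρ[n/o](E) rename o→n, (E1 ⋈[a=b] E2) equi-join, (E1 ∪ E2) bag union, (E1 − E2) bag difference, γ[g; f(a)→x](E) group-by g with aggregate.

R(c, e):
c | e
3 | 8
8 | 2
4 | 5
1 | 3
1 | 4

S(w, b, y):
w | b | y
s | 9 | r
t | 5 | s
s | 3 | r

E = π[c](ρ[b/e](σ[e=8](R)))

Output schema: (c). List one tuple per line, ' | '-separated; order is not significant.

Per-node cardinality:
  R → 5
  σ[e=8](R) → 1
  ρ[b/e](σ[e=8](R)) → 1
  π[c](ρ[b/e](σ[e=8](R))) → 1

== RESULT ==
c
3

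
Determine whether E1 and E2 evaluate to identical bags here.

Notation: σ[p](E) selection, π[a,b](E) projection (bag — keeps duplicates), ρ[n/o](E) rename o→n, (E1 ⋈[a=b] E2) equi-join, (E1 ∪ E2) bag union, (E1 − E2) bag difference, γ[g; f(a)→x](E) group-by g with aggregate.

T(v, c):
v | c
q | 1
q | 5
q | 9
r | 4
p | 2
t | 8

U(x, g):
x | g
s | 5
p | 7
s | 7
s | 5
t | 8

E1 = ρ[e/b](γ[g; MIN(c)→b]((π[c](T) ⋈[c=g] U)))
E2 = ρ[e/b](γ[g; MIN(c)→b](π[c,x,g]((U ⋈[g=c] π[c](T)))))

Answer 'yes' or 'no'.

E1 row counts bottom-up:
  T → 6
  π[c](T) → 6
  U → 5
  (π[c](T) ⋈[c=g] U) → 3
  γ[g; MIN(c)→b]((π[c](T) ⋈[c=g] U)) → 2
  ρ[e/b](γ[g; MIN(c)→b]((π[c](T) ⋈[c=g] U))) → 2
E2 row counts bottom-up:
  U → 5
  T → 6
  π[c](T) → 6
  (U ⋈[g=c] π[c](T)) → 3
  π[c,x,g]((U ⋈[g=c] π[c](T))) → 3
  γ[g; MIN(c)→b](π[c,x,g]((U ⋈[g=c] π[c](T)))) → 2
  ρ[e/b](γ[g; MIN(c)→b](π[c,x,g]((U ⋈[g=c] π[c](T))))) → 2

E1 and E2 produce the same multiset:
g | e
5 | 5
8 | 8

yes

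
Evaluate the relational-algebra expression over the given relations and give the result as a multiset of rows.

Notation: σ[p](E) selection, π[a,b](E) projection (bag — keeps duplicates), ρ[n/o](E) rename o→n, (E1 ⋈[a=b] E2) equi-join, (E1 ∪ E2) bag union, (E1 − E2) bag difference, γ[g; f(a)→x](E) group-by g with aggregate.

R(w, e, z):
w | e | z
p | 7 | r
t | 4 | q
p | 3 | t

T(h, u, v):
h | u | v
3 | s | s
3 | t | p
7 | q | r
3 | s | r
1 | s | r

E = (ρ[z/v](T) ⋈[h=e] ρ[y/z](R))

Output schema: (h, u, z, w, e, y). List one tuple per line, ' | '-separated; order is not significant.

Per-node cardinality:
  T → 5
  ρ[z/v](T) → 5
  R → 3
  ρ[y/z](R) → 3
  (ρ[z/v](T) ⋈[h=e] ρ[y/z](R)) → 4

== RESULT ==
h | u | z | w | e | y
3 | s | r | p | 3 | t
3 | s | s | p | 3 | t
3 | t | p | p | 3 | t
7 | q | r | p | 7 | r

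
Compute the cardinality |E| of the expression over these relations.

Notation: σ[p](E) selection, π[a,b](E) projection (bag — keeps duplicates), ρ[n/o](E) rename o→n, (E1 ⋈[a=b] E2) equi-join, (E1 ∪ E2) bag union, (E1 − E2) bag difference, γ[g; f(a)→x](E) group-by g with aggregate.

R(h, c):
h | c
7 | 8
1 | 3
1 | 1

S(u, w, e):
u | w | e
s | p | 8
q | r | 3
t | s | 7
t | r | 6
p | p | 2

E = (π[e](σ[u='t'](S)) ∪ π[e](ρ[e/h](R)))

Stepwise |·|:
  S → 5
  σ[u='t'](S) → 2
  π[e](σ[u='t'](S)) → 2
  R → 3
  ρ[e/h](R) → 3
  π[e](ρ[e/h](R)) → 3
  (π[e](σ[u='t'](S)) ∪ π[e](ρ[e/h](R))) → 5

|E| = 5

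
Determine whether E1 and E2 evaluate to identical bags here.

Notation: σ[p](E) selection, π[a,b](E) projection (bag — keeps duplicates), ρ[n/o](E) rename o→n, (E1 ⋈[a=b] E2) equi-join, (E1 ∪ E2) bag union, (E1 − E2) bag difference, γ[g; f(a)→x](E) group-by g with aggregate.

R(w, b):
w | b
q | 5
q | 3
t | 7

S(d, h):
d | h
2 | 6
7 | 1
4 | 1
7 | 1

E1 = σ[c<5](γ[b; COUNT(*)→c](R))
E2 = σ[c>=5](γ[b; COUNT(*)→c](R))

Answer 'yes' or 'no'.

E1 stepwise |·|:
  R → 3
  γ[b; COUNT(*)→c](R) → 3
  σ[c<5](γ[b; COUNT(*)→c](R)) → 3
E2 stepwise |·|:
  R → 3
  γ[b; COUNT(*)→c](R) → 3
  σ[c>=5](γ[b; COUNT(*)→c](R)) → 0

E1 result:
b | c
3 | 1
5 | 1
7 | 1
E2 result:
b | c
(0 rows)
Witness: (3, 1) appears 1× in E1 but 0× in E2.

no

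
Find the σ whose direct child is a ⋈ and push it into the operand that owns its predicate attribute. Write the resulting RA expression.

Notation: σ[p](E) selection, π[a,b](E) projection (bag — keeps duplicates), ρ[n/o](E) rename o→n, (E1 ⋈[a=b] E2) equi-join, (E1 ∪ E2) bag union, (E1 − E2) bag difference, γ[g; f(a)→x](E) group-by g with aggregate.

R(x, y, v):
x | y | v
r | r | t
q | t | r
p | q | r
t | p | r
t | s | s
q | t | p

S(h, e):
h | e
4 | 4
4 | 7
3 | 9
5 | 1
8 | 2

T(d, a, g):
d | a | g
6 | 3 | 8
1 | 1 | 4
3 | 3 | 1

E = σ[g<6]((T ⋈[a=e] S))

σ filters on g, owned by the left side.
E' = (σ[g<6](T) ⋈[a=e] S)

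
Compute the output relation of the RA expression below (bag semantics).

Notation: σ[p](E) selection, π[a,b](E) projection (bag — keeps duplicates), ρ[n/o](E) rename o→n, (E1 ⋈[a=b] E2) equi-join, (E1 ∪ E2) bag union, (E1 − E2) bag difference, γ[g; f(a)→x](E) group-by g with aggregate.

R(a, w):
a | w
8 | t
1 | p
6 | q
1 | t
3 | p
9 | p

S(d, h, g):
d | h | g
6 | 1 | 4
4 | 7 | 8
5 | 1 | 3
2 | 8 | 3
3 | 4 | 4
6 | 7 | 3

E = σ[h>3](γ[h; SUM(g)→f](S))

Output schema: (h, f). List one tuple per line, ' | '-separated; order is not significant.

Row counts bottom-up:
  S → 6
  γ[h; SUM(g)→f](S) → 4
  σ[h>3](γ[h; SUM(g)→f](S)) → 3

== RESULT ==
h | f
4 | 4
7 | 11
8 | 3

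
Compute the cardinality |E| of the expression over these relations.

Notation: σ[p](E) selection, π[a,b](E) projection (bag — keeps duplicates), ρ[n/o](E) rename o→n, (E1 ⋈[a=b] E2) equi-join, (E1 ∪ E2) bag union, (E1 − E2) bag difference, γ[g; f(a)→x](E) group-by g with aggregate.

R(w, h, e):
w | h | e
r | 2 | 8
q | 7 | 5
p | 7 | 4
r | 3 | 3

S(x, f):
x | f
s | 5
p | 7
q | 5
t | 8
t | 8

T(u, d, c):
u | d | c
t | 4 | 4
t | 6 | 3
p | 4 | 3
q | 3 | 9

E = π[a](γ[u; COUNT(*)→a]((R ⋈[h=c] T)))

Per-node cardinality:
  R → 4
  T → 4
  (R ⋈[h=c] T) → 2
  γ[u; COUNT(*)→a]((R ⋈[h=c] T)) → 2
  π[a](γ[u; COUNT(*)→a]((R ⋈[h=c] T))) → 2

|E| = 2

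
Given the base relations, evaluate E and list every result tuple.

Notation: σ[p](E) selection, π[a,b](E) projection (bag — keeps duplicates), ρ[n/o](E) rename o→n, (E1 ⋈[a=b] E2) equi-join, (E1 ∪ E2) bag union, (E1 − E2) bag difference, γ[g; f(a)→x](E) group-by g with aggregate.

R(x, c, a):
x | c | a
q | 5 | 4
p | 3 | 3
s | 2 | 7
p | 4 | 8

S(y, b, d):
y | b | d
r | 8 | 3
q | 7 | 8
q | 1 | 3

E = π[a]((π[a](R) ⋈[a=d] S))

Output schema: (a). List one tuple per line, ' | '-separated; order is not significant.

Stepwise |·|:
  R → 4
  π[a](R) → 4
  S → 3
  (π[a](R) ⋈[a=d] S) → 3
  π[a]((π[a](R) ⋈[a=d] S)) → 3

== RESULT ==
a
3
3
8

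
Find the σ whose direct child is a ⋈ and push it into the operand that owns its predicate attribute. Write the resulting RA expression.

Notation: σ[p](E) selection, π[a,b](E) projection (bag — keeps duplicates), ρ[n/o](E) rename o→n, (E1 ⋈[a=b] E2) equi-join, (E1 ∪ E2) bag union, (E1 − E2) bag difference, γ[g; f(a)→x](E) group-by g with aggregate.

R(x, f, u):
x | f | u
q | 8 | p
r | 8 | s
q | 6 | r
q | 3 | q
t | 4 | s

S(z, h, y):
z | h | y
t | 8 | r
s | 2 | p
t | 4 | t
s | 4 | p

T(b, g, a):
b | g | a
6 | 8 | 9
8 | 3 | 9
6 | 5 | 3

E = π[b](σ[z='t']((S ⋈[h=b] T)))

σ filters on z, owned by the left side.
E' = π[b]((σ[z='t'](S) ⋈[h=b] T))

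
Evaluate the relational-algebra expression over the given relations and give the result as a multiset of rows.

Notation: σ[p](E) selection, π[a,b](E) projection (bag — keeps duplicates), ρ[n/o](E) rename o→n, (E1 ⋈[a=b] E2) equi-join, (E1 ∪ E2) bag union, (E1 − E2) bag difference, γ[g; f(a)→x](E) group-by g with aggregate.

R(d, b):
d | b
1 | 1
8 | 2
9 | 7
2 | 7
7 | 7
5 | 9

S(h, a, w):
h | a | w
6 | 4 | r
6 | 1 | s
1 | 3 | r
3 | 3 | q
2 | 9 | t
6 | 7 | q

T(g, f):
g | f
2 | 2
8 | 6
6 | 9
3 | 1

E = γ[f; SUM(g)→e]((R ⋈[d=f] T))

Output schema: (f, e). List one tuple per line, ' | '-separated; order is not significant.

Per-node cardinality:
  R → 6
  T → 4
  (R ⋈[d=f] T) → 3
  γ[f; SUM(g)→e]((R ⋈[d=f] T)) → 3

== RESULT ==
f | e
1 | 3
2 | 2
9 | 6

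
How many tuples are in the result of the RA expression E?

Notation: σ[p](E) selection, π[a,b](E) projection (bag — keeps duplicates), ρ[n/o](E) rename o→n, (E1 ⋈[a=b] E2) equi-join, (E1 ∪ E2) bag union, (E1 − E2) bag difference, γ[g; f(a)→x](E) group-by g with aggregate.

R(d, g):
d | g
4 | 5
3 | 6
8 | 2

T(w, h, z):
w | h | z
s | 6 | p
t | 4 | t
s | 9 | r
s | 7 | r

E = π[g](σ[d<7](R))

Subexpression sizes:
  R → 3
  σ[d<7](R) → 2
  π[g](σ[d<7](R)) → 2

|E| = 2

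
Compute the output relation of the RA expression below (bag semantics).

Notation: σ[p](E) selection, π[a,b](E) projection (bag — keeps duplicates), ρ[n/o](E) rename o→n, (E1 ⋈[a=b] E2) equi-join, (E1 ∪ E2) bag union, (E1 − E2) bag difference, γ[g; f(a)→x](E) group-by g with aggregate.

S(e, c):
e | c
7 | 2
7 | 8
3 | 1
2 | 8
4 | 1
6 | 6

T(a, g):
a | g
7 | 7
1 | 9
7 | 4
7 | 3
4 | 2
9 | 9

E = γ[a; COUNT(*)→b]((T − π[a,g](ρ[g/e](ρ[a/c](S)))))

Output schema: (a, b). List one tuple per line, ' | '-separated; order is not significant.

Per-node cardinality:
  T → 6
  S → 6
  ρ[a/c](S) → 6
  ρ[g/e](ρ[a/c](S)) → 6
  π[a,g](ρ[g/e](ρ[a/c](S))) → 6
  (T − π[a,g](ρ[g/e](ρ[a/c](S)))) → 6
  γ[a; COUNT(*)→b]((T − π[a,g](ρ[g/e](ρ[a/c](S))))) → 4

== RESULT ==
a | b
1 | 1
4 | 1
7 | 3
9 | 1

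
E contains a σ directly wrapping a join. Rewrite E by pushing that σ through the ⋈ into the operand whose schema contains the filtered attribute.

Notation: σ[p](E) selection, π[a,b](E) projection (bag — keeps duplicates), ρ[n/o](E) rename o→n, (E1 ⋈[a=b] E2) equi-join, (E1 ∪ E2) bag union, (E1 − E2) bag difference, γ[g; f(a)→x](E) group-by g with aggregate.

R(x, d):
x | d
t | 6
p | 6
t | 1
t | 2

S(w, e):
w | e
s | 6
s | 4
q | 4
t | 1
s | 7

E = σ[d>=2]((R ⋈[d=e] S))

σ filters on d, owned by the left side.
E' = (σ[d>=2](R) ⋈[d=e] S)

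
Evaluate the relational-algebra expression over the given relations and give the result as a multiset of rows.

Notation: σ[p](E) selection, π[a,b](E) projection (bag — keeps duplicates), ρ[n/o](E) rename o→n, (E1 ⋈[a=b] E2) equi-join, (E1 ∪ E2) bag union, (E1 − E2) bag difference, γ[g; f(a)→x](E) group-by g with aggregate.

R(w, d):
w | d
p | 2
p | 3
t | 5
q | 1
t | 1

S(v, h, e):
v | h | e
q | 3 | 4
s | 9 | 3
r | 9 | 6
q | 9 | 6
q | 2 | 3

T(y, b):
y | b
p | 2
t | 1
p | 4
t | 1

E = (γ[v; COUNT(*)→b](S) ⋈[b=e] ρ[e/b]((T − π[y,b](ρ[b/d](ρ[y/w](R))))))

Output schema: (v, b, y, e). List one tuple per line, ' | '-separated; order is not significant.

Per-node cardinality:
  S → 5
  γ[v; COUNT(*)→b](S) → 3
  T → 4
  R → 5
  ρ[y/w](R) → 5
  ρ[b/d](ρ[y/w](R)) → 5
  π[y,b](ρ[b/d](ρ[y/w](R))) → 5
  (T − π[y,b](ρ[b/d](ρ[y/w](R)))) → 2
  ρ[e/b]((T − π[y,b](ρ[b/d](ρ[y/w](R))))) → 2
  (γ[v; COUNT(*)→b](S) ⋈[b=e] ρ[e/b]((T − π[y,b](ρ[b/d](ρ[y/w](R)))))) → 2

== RESULT ==
v | b | y | e
r | 1 | t | 1
s | 1 | t | 1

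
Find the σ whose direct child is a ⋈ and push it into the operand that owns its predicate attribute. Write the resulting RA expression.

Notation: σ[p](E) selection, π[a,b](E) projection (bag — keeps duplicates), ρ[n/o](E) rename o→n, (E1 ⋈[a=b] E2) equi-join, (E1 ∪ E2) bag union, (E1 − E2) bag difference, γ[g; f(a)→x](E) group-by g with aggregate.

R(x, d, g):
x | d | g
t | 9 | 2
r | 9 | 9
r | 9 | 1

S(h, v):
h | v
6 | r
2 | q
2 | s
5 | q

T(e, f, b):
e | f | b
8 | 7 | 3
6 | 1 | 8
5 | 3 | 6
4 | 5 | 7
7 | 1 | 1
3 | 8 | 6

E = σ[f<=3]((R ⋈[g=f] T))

σ filters on f, owned by the right side.
E' = (R ⋈[g=f] σ[f<=3](T))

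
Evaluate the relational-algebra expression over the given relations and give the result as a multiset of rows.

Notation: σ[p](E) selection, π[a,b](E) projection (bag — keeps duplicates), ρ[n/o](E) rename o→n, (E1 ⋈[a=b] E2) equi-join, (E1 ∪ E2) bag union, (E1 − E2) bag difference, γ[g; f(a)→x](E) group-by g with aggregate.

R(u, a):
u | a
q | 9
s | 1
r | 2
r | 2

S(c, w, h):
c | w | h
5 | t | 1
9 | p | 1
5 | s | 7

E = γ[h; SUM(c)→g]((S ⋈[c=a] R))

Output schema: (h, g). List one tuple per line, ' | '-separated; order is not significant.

Row counts bottom-up:
  S → 3
  R → 4
  (S ⋈[c=a] R) → 1
  γ[h; SUM(c)→g]((S ⋈[c=a] R)) → 1

== RESULT ==
h | g
1 | 9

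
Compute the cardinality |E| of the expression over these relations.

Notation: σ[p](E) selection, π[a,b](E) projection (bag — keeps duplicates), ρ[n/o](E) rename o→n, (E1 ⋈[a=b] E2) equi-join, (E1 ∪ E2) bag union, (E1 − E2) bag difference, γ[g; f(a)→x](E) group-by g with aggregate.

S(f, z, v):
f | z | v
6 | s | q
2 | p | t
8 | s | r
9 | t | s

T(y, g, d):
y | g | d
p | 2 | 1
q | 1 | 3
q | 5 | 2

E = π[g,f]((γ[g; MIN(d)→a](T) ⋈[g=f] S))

Row counts bottom-up:
  T → 3
  γ[g; MIN(d)→a](T) → 3
  S → 4
  (γ[g; MIN(d)→a](T) ⋈[g=f] S) → 1
  π[g,f]((γ[g; MIN(d)→a](T) ⋈[g=f] S)) → 1

|E| = 1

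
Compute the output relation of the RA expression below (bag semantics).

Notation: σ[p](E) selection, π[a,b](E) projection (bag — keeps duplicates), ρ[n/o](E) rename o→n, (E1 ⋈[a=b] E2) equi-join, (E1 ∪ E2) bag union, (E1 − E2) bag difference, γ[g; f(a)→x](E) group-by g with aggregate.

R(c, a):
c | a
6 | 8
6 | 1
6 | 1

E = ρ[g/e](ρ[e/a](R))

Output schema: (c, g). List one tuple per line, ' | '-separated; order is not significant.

Stepwise |·|:
  R → 3
  ρ[e/a](R) → 3
  ρ[g/e](ρ[e/a](R)) → 3

== RESULT ==
c | g
6 | 1
6 | 1
6 | 8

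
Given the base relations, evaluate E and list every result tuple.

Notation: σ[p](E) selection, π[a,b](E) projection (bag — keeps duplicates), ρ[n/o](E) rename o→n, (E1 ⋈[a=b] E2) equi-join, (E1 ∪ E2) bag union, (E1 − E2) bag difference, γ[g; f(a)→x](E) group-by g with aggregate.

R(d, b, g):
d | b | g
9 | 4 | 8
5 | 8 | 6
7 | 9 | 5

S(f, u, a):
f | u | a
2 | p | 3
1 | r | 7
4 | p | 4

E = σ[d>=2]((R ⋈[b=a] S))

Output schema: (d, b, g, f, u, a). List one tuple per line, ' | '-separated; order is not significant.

Subexpression sizes:
  R → 3
  S → 3
  (R ⋈[b=a] S) → 1
  σ[d>=2]((R ⋈[b=a] S)) → 1

== RESULT ==
d | b | g | f | u | a
9 | 4 | 8 | 4 | p | 4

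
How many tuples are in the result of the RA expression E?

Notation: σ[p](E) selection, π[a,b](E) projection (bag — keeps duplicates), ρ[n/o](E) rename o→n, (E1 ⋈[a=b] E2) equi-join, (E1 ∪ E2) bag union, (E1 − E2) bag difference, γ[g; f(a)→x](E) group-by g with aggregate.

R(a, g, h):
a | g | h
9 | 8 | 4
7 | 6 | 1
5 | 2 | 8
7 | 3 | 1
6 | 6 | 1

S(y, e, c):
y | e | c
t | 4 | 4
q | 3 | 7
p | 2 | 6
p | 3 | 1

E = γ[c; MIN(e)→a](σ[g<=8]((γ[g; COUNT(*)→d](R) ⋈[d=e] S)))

Subexpression sizes:
  R → 5
  γ[g; COUNT(*)→d](R) → 4
  S → 4
  (γ[g; COUNT(*)→d](R) ⋈[d=e] S) → 1
  σ[g<=8]((γ[g; COUNT(*)→d](R) ⋈[d=e] S)) → 1
  γ[c; MIN(e)→a](σ[g<=8]((γ[g; COUNT(*)→d](R) ⋈[d=e] S))) → 1

|E| = 1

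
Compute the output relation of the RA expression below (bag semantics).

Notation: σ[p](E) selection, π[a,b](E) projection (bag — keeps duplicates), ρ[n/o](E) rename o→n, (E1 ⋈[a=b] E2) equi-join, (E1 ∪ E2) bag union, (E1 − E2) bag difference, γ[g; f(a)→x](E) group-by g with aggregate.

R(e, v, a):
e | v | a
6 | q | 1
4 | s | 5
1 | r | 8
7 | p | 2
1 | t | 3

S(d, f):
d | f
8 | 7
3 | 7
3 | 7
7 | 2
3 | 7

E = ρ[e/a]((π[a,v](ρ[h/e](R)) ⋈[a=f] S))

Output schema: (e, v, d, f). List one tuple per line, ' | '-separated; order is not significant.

Row counts bottom-up:
  R → 5
  ρ[h/e](R) → 5
  π[a,v](ρ[h/e](R)) → 5
  S → 5
  (π[a,v](ρ[h/e](R)) ⋈[a=f] S) → 1
  ρ[e/a]((π[a,v](ρ[h/e](R)) ⋈[a=f] S)) → 1

== RESULT ==
e | v | d | f
2 | p | 7 | 2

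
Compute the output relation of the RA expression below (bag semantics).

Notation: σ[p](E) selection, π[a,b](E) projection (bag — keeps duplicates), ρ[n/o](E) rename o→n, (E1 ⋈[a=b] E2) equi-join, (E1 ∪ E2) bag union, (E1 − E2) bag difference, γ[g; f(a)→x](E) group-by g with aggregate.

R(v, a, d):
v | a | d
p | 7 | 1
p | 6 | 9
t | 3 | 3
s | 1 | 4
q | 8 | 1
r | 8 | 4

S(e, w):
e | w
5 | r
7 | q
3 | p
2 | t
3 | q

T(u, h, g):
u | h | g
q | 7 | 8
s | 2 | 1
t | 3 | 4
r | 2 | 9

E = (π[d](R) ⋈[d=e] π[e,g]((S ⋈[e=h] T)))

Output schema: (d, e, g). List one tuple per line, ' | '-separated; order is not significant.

Subexpression sizes:
  R → 6
  π[d](R) → 6
  S → 5
  T → 4
  (S ⋈[e=h] T) → 5
  π[e,g]((S ⋈[e=h] T)) → 5
  (π[d](R) ⋈[d=e] π[e,g]((S ⋈[e=h] T))) → 2

== RESULT ==
d | e | g
3 | 3 | 4
3 | 3 | 4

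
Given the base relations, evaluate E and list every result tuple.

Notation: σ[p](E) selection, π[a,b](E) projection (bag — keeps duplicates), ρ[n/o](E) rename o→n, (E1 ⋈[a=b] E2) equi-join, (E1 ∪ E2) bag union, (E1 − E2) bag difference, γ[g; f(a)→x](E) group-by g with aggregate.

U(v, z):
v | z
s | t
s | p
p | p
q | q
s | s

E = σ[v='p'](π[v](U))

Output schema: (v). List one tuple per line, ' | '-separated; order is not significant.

Per-node cardinality:
  U → 5
  π[v](U) → 5
  σ[v='p'](π[v](U)) → 1

== RESULT ==
v
p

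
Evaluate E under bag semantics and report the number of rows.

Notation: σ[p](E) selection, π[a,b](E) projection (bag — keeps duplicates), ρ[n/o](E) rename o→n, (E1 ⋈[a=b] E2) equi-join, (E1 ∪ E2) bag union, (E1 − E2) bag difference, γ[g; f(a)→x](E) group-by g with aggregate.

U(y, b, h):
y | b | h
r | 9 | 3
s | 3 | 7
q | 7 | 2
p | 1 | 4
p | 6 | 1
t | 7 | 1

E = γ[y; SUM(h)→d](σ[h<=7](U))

Row counts bottom-up:
  U → 6
  σ[h<=7](U) → 6
  γ[y; SUM(h)→d](σ[h<=7](U)) → 5

|E| = 5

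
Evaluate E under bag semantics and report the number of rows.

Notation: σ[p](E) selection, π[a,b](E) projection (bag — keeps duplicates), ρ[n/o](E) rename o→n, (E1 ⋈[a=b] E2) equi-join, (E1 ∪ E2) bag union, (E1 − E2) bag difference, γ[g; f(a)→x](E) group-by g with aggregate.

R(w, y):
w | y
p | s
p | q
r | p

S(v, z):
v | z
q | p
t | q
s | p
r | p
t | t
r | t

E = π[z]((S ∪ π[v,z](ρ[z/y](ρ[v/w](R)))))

Per-node cardinality:
  S → 6
  R → 3
  ρ[v/w](R) → 3
  ρ[z/y](ρ[v/w](R)) → 3
  π[v,z](ρ[z/y](ρ[v/w](R))) → 3
  (S ∪ π[v,z](ρ[z/y](ρ[v/w](R)))) → 9
  π[z]((S ∪ π[v,z](ρ[z/y](ρ[v/w](R))))) → 9

|E| = 9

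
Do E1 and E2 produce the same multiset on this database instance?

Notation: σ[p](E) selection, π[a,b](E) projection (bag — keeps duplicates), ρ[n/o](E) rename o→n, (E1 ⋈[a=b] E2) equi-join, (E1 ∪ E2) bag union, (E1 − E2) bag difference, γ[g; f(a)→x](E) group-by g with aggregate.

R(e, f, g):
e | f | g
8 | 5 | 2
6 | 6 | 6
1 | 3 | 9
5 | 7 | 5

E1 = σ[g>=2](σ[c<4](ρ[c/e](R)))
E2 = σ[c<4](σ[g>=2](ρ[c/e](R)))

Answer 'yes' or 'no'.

E1 subexpression sizes:
  R → 4
  ρ[c/e](R) → 4
  σ[c<4](ρ[c/e](R)) → 1
  σ[g>=2](σ[c<4](ρ[c/e](R))) → 1
E2 subexpression sizes:
  R → 4
  ρ[c/e](R) → 4
  σ[g>=2](ρ[c/e](R)) → 4
  σ[c<4](σ[g>=2](ρ[c/e](R))) → 1

E1 and E2 produce the same multiset:
c | f | g
1 | 3 | 9

yes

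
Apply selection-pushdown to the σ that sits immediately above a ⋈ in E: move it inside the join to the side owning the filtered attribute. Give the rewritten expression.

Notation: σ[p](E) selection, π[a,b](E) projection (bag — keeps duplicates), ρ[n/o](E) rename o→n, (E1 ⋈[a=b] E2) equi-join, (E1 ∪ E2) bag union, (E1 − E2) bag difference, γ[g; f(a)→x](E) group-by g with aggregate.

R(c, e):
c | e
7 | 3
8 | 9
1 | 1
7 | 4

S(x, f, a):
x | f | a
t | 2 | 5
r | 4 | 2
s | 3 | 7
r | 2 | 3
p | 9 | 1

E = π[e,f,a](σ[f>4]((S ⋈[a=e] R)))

σ filters on f, owned by the left side.
E' = π[e,f,a]((σ[f>4](S) ⋈[a=e] R))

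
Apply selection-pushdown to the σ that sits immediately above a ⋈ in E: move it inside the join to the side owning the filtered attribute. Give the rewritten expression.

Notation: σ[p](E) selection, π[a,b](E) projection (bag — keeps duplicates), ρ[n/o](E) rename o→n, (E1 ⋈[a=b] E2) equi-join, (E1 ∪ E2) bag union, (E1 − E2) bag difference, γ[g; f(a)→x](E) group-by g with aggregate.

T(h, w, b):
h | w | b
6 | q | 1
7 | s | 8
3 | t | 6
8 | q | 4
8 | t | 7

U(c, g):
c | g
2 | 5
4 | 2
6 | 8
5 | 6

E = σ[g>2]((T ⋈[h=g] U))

σ filters on g, owned by the right side.
E' = (T ⋈[h=g] σ[g>2](U))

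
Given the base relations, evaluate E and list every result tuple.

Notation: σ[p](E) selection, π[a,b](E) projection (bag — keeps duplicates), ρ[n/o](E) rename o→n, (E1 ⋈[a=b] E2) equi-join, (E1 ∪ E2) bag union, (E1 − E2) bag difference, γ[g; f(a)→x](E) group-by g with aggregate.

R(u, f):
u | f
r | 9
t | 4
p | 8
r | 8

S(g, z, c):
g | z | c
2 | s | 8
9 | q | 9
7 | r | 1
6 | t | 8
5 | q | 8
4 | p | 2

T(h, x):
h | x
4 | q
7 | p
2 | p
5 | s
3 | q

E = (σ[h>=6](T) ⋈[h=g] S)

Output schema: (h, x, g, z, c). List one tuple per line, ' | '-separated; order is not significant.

Subexpression sizes:
  T → 5
  σ[h>=6](T) → 1
  S → 6
  (σ[h>=6](T) ⋈[h=g] S) → 1

== RESULT ==
h | x | g | z | c
7 | p | 7 | r | 1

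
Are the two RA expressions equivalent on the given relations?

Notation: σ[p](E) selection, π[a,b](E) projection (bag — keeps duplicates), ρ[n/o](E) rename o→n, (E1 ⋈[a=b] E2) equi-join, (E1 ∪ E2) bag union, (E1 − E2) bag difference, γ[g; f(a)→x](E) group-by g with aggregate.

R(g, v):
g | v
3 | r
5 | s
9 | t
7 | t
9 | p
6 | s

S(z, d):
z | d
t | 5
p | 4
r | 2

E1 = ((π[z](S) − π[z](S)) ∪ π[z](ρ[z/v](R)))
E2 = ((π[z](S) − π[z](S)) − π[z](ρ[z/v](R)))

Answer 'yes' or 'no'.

E1 stepwise |·|:
  S → 3
  π[z](S) → 3
  S → 3
  π[z](S) → 3
  (π[z](S) − π[z](S)) → 0
  R → 6
  ρ[z/v](R) → 6
  π[z](ρ[z/v](R)) → 6
  ((π[z](S) − π[z](S)) ∪ π[z](ρ[z/v](R))) → 6
E2 stepwise |·|:
  S → 3
  π[z](S) → 3
  S → 3
  π[z](S) → 3
  (π[z](S) − π[z](S)) → 0
  R → 6
  ρ[z/v](R) → 6
  π[z](ρ[z/v](R)) → 6
  ((π[z](S) − π[z](S)) − π[z](ρ[z/v](R))) → 0

E1 result:
z
p
r
s
s
t
t
E2 result:
z
(0 rows)
Witness: ('p',) appears 1× in E1 but 0× in E2.

no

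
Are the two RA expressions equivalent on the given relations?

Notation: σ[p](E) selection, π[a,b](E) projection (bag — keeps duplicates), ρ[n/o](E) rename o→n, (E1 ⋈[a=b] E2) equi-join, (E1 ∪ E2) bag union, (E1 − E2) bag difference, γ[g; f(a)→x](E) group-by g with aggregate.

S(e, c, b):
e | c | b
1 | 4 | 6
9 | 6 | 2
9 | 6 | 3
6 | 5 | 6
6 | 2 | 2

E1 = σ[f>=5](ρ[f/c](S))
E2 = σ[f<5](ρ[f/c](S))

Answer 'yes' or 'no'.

E1 row counts bottom-up:
  S → 5
  ρ[f/c](S) → 5
  σ[f>=5](ρ[f/c](S)) → 3
E2 row counts bottom-up:
  S → 5
  ρ[f/c](S) → 5
  σ[f<5](ρ[f/c](S)) → 2

E1 result:
e | f | b
6 | 5 | 6
9 | 6 | 2
9 | 6 | 3
E2 result:
e | f | b
1 | 4 | 6
6 | 2 | 2
Witness: (9, 6, 2) appears 1× in E1 but 0× in E2.

no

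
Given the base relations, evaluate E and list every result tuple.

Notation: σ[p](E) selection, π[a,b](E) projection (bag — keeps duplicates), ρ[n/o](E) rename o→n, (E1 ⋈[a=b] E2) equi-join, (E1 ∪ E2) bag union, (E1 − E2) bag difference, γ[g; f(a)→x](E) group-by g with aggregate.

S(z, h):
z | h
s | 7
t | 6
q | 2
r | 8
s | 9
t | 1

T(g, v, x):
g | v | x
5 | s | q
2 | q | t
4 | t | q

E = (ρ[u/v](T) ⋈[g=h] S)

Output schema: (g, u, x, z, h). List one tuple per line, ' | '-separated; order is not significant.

Per-node cardinality:
  T → 3
  ρ[u/v](T) → 3
  S → 6
  (ρ[u/v](T) ⋈[g=h] S) → 1

== RESULT ==
g | u | x | z | h
2 | q | t | q | 2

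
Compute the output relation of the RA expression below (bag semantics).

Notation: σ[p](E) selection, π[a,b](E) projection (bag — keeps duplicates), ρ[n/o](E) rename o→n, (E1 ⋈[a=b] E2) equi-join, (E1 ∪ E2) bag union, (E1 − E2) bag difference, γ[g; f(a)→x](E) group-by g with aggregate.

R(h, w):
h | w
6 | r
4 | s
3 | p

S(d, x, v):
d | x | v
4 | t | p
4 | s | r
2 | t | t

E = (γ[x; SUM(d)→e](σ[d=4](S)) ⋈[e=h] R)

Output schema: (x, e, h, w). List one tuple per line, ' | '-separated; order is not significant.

Per-node cardinality:
  S → 3
  σ[d=4](S) → 2
  γ[x; SUM(d)→e](σ[d=4](S)) → 2
  R → 3
  (γ[x; SUM(d)→e](σ[d=4](S)) ⋈[e=h] R) → 2

== RESULT ==
x | e | h | w
s | 4 | 4 | s
t | 4 | 4 | s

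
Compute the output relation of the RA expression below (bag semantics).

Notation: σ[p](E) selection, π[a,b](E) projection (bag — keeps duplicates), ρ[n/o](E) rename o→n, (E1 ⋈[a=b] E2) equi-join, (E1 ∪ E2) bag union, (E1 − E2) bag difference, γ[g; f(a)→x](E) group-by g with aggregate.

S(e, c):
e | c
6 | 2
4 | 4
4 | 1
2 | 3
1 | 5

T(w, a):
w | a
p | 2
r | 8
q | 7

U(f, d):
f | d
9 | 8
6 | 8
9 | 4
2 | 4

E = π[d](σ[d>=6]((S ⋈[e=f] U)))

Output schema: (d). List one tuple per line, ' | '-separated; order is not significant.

Stepwise |·|:
  S → 5
  U → 4
  (S ⋈[e=f] U) → 2
  σ[d>=6]((S ⋈[e=f] U)) → 1
  π[d](σ[d>=6]((S ⋈[e=f] U))) → 1

== RESULT ==
d
8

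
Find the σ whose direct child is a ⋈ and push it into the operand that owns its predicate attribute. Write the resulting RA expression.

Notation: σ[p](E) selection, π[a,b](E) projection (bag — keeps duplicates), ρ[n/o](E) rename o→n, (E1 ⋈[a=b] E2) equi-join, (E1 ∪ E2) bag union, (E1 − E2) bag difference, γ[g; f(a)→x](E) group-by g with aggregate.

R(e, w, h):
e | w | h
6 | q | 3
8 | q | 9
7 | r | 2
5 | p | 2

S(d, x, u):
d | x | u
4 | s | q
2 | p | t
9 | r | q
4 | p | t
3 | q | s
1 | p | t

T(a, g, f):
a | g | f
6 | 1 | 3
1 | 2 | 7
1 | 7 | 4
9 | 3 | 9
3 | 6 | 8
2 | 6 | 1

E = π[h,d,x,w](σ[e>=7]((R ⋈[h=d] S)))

σ filters on e, owned by the left side.
E' = π[h,d,x,w]((σ[e>=7](R) ⋈[h=d] S))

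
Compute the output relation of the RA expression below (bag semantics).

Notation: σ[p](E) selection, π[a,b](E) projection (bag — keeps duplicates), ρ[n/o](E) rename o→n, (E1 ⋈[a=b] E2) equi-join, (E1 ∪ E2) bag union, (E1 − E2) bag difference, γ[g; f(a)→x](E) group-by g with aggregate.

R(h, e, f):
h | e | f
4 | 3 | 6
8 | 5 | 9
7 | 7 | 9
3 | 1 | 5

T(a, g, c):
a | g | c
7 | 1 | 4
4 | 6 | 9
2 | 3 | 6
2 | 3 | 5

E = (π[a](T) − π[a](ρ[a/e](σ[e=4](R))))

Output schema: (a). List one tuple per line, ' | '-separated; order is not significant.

Stepwise |·|:
  T → 4
  π[a](T) → 4
  R → 4
  σ[e=4](R) → 0
  ρ[a/e](σ[e=4](R)) → 0
  π[a](ρ[a/e](σ[e=4](R))) → 0
  (π[a](T) − π[a](ρ[a/e](σ[e=4](R)))) → 4

== RESULT ==
a
2
2
4
7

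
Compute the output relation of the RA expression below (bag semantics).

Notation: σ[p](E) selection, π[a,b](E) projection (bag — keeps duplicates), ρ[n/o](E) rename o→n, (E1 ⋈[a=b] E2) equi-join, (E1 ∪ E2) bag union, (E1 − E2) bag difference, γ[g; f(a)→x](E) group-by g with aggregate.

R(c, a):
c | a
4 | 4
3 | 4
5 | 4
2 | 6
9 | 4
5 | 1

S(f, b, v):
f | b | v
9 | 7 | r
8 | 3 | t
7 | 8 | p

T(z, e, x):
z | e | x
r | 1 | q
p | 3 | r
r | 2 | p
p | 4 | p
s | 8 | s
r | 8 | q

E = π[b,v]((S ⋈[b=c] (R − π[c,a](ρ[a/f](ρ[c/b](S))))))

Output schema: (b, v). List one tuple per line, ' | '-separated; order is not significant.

Row counts bottom-up:
  S → 3
  R → 6
  S → 3
  ρ[c/b](S) → 3
  ρ[a/f](ρ[c/b](S)) → 3
  π[c,a](ρ[a/f](ρ[c/b](S))) → 3
  (R − π[c,a](ρ[a/f](ρ[c/b](S)))) → 6
  (S ⋈[b=c] (R − π[c,a](ρ[a/f](ρ[c/b](S))))) → 1
  π[b,v]((S ⋈[b=c] (R − π[c,a](ρ[a/f](ρ[c/b](S)))))) → 1

== RESULT ==
b | v
3 | t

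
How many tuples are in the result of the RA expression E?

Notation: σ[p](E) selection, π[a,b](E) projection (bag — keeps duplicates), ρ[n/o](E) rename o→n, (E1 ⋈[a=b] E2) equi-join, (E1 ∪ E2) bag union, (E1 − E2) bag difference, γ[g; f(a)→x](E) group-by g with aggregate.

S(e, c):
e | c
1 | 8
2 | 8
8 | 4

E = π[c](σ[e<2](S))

Row counts bottom-up:
  S → 3
  σ[e<2](S) → 1
  π[c](σ[e<2](S)) → 1

|E| = 1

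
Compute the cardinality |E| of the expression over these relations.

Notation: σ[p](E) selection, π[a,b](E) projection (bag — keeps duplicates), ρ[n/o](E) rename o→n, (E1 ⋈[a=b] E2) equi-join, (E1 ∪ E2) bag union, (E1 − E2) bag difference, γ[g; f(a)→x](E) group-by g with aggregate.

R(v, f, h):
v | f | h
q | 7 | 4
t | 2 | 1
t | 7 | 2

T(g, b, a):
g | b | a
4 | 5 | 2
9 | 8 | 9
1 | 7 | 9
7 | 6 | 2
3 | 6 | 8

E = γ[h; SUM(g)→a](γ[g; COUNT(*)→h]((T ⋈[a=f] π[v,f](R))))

Row counts bottom-up:
  T → 5
  R → 3
  π[v,f](R) → 3
  (T ⋈[a=f] π[v,f](R)) → 2
  γ[g; COUNT(*)→h]((T ⋈[a=f] π[v,f](R))) → 2
  γ[h; SUM(g)→a](γ[g; COUNT(*)→h]((T ⋈[a=f] π[v,f](R)))) → 1

|E| = 1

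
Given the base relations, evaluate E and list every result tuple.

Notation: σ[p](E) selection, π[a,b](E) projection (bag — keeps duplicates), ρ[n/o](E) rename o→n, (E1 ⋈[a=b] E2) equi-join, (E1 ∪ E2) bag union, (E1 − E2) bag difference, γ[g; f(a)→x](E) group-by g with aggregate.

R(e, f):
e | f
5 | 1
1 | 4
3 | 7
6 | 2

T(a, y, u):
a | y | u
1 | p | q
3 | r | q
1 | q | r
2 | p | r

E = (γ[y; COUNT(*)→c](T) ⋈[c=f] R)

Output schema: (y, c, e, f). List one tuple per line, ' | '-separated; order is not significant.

Stepwise |·|:
  T → 4
  γ[y; COUNT(*)→c](T) → 3
  R → 4
  (γ[y; COUNT(*)→c](T) ⋈[c=f] R) → 3

== RESULT ==
y | c | e | f
p | 2 | 6 | 2
q | 1 | 5 | 1
r | 1 | 5 | 1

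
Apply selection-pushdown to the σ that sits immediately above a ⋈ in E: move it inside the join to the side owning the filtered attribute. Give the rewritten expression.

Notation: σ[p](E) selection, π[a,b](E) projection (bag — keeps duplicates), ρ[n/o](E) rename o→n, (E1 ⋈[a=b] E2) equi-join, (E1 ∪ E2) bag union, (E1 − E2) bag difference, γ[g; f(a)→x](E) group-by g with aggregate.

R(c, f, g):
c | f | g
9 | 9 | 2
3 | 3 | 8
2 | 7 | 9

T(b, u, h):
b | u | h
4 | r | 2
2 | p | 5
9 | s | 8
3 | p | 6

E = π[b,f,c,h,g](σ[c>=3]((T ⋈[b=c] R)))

σ filters on c, owned by the right side.
E' = π[b,f,c,h,g]((T ⋈[b=c] σ[c>=3](R)))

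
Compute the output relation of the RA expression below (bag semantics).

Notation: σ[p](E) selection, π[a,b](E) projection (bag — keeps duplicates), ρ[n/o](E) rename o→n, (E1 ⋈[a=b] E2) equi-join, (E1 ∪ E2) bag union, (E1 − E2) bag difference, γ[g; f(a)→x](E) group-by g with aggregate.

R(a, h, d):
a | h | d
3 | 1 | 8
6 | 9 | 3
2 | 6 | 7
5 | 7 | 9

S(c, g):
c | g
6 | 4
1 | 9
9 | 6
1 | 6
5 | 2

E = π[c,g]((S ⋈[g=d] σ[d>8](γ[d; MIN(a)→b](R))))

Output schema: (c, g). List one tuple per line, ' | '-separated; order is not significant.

Stepwise |·|:
  S → 5
  R → 4
  γ[d; MIN(a)→b](R) → 4
  σ[d>8](γ[d; MIN(a)→b](R)) → 1
  (S ⋈[g=d] σ[d>8](γ[d; MIN(a)→b](R))) → 1
  π[c,g]((S ⋈[g=d] σ[d>8](γ[d; MIN(a)→b](R)))) → 1

== RESULT ==
c | g
1 | 9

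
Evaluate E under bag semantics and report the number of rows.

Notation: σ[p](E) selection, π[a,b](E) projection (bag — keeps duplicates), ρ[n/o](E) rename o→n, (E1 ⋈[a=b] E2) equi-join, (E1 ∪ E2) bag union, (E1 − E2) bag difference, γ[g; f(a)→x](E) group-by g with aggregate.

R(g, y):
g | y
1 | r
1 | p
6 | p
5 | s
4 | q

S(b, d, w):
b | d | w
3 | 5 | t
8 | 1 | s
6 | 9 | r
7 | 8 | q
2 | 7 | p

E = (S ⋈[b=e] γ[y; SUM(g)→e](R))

Stepwise |·|:
  S → 5
  R → 5
  γ[y; SUM(g)→e](R) → 4
  (S ⋈[b=e] γ[y; SUM(g)→e](R)) → 1

|E| = 1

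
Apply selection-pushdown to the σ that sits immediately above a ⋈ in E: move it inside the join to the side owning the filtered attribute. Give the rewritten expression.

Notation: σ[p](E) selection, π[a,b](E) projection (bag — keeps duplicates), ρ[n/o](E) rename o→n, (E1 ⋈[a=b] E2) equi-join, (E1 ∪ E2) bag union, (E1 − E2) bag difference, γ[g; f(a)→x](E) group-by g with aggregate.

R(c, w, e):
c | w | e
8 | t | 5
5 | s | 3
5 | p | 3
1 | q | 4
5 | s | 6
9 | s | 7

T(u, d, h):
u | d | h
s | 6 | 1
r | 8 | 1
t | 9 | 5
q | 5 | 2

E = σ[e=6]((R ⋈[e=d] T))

σ filters on e, owned by the left side.
E' = (σ[e=6](R) ⋈[e=d] T)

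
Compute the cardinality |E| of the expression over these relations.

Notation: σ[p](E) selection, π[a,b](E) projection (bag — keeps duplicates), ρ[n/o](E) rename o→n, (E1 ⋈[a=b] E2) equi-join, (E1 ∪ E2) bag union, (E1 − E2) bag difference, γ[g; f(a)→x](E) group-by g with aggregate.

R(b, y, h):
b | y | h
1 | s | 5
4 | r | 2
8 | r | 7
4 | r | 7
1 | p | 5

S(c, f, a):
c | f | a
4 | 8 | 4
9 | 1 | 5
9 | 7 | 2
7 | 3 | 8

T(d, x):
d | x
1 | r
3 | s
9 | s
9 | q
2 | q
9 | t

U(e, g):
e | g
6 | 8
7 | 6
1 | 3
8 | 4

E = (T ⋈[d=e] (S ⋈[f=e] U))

Stepwise |·|:
  T → 6
  S → 4
  U → 4
  (S ⋈[f=e] U) → 3
  (T ⋈[d=e] (S ⋈[f=e] U)) → 1

|E| = 1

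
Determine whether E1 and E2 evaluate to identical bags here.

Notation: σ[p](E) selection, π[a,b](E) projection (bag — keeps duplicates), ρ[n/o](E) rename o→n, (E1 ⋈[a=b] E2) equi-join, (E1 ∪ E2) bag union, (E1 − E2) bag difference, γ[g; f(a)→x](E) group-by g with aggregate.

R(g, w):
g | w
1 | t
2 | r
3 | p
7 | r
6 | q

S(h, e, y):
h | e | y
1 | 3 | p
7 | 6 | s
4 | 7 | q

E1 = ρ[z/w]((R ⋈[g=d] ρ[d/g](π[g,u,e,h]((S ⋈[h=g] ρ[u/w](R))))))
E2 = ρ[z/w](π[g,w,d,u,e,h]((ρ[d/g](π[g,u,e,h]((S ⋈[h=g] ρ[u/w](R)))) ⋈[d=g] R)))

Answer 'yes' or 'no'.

E1 row counts bottom-up:
  R → 5
  S → 3
  R → 5
  ρ[u/w](R) → 5
  (S ⋈[h=g] ρ[u/w](R)) → 2
  π[g,u,e,h]((S ⋈[h=g] ρ[u/w](R))) → 2
  ρ[d/g](π[g,u,e,h]((S ⋈[h=g] ρ[u/w](R)))) → 2
  (R ⋈[g=d] ρ[d/g](π[g,u,e,h]((S ⋈[h=g] ρ[u/w](R))))) → 2
  ρ[z/w]((R ⋈[g=d] ρ[d/g](π[g,u,e,h]((S ⋈[h=g] ρ[u/w](R)))))) → 2
E2 row counts bottom-up:
  S → 3
  R → 5
  ρ[u/w](R) → 5
  (S ⋈[h=g] ρ[u/w](R)) → 2
  π[g,u,e,h]((S ⋈[h=g] ρ[u/w](R))) → 2
  ρ[d/g](π[g,u,e,h]((S ⋈[h=g] ρ[u/w](R)))) → 2
  R → 5
  (ρ[d/g](π[g,u,e,h]((S ⋈[h=g] ρ[u/w](R)))) ⋈[d=g] R) → 2
  π[g,w,d,u,e,h]((ρ[d/g](π[g,u,e,h]((S ⋈[h=g] ρ[u/w](R)))) ⋈[d=g] R)) → 2
  ρ[z/w](π[g,w,d,u,e,h]((ρ[d/g](π[g,u,e,h]((S ⋈[h=g] ρ[u/w](R)))) ⋈[d=g] R))) → 2

E1 and E2 produce the same multiset:
g | z | d | u | e | h
1 | t | 1 | t | 3 | 1
7 | r | 7 | r | 6 | 7

yes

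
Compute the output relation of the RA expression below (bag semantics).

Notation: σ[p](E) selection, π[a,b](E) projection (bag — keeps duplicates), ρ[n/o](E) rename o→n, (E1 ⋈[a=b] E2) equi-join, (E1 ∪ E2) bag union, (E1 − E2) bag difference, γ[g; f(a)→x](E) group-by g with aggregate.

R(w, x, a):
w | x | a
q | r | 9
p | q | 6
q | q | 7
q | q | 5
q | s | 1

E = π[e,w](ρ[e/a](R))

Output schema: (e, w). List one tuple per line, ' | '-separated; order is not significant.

Per-node cardinality:
  R → 5
  ρ[e/a](R) → 5
  π[e,w](ρ[e/a](R)) → 5

== RESULT ==
e | w
1 | q
5 | q
6 | p
7 | q
9 | q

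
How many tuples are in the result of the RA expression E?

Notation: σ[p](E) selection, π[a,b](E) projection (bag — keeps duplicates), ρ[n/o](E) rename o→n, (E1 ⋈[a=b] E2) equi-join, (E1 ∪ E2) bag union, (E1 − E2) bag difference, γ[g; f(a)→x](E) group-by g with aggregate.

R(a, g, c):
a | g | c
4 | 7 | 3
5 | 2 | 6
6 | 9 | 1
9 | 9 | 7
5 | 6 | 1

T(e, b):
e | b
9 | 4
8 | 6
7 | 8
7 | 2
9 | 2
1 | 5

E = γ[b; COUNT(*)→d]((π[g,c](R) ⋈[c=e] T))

Subexpression sizes:
  R → 5
  π[g,c](R) → 5
  T → 6
  (π[g,c](R) ⋈[c=e] T) → 4
  γ[b; COUNT(*)→d]((π[g,c](R) ⋈[c=e] T)) → 3

|E| = 3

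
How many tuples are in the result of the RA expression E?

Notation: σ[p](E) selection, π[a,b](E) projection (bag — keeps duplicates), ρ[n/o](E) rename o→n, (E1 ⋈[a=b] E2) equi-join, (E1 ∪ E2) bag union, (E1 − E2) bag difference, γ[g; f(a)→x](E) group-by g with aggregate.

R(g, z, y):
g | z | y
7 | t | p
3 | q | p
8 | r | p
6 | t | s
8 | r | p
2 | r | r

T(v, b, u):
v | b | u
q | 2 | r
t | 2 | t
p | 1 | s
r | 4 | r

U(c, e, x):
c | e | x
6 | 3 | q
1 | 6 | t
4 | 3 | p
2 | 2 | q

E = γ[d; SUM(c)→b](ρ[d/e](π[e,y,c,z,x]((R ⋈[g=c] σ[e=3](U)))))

Stepwise |·|:
  R → 6
  U → 4
  σ[e=3](U) → 2
  (R ⋈[g=c] σ[e=3](U)) → 1
  π[e,y,c,z,x]((R ⋈[g=c] σ[e=3](U))) → 1
  ρ[d/e](π[e,y,c,z,x]((R ⋈[g=c] σ[e=3](U)))) → 1
  γ[d; SUM(c)→b](ρ[d/e](π[e,y,c,z,x]((R ⋈[g=c] σ[e=3](U))))) → 1

|E| = 1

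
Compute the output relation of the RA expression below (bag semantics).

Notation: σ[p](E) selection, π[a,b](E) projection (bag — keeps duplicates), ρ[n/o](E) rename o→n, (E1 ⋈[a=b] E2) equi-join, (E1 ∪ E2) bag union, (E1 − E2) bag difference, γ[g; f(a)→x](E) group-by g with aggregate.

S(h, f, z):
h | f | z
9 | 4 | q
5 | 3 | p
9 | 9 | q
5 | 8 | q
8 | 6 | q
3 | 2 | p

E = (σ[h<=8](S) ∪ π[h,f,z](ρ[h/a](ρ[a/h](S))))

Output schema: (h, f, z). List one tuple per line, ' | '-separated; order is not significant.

Row counts bottom-up:
  S → 6
  σ[h<=8](S) → 4
  S → 6
  ρ[a/h](S) → 6
  ρ[h/a](ρ[a/h](S)) → 6
  π[h,f,z](ρ[h/a](ρ[a/h](S))) → 6
  (σ[h<=8](S) ∪ π[h,f,z](ρ[h/a](ρ[a/h](S)))) → 10

== RESULT ==
h | f | z
3 | 2 | p
3 | 2 | p
5 | 3 | p
5 | 3 | p
5 | 8 | q
5 | 8 | q
8 | 6 | q
8 | 6 | q
9 | 4 | q
9 | 9 | q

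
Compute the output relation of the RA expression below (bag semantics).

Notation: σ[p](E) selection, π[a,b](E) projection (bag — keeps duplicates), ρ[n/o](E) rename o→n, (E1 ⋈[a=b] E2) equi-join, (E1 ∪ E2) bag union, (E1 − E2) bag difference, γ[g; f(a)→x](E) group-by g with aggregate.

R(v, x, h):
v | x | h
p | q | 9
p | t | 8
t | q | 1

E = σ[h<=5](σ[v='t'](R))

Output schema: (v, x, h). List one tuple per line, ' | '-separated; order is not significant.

Row counts bottom-up:
  R → 3
  σ[v='t'](R) → 1
  σ[h<=5](σ[v='t'](R)) → 1

== RESULT ==
v | x | h
t | q | 1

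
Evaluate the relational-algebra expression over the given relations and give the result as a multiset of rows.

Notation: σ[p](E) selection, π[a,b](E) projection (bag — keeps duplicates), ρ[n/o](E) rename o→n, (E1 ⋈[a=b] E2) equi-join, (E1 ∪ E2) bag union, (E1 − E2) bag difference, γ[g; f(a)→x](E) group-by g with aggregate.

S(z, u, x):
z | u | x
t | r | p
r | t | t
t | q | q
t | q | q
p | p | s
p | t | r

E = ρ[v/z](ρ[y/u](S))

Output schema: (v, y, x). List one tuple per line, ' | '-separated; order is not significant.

Stepwise |·|:
  S → 6
  ρ[y/u](S) → 6
  ρ[v/z](ρ[y/u](S)) → 6

== RESULT ==
v | y | x
p | p | s
p | t | r
r | t | t
t | q | q
t | q | q
t | r | p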